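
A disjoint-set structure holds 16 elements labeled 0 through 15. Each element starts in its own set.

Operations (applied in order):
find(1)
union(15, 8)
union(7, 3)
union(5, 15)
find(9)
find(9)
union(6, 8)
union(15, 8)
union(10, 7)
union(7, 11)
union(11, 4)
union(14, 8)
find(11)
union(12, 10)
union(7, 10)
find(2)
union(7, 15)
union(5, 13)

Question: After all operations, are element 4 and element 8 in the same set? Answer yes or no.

Answer: yes

Derivation:
Step 1: find(1) -> no change; set of 1 is {1}
Step 2: union(15, 8) -> merged; set of 15 now {8, 15}
Step 3: union(7, 3) -> merged; set of 7 now {3, 7}
Step 4: union(5, 15) -> merged; set of 5 now {5, 8, 15}
Step 5: find(9) -> no change; set of 9 is {9}
Step 6: find(9) -> no change; set of 9 is {9}
Step 7: union(6, 8) -> merged; set of 6 now {5, 6, 8, 15}
Step 8: union(15, 8) -> already same set; set of 15 now {5, 6, 8, 15}
Step 9: union(10, 7) -> merged; set of 10 now {3, 7, 10}
Step 10: union(7, 11) -> merged; set of 7 now {3, 7, 10, 11}
Step 11: union(11, 4) -> merged; set of 11 now {3, 4, 7, 10, 11}
Step 12: union(14, 8) -> merged; set of 14 now {5, 6, 8, 14, 15}
Step 13: find(11) -> no change; set of 11 is {3, 4, 7, 10, 11}
Step 14: union(12, 10) -> merged; set of 12 now {3, 4, 7, 10, 11, 12}
Step 15: union(7, 10) -> already same set; set of 7 now {3, 4, 7, 10, 11, 12}
Step 16: find(2) -> no change; set of 2 is {2}
Step 17: union(7, 15) -> merged; set of 7 now {3, 4, 5, 6, 7, 8, 10, 11, 12, 14, 15}
Step 18: union(5, 13) -> merged; set of 5 now {3, 4, 5, 6, 7, 8, 10, 11, 12, 13, 14, 15}
Set of 4: {3, 4, 5, 6, 7, 8, 10, 11, 12, 13, 14, 15}; 8 is a member.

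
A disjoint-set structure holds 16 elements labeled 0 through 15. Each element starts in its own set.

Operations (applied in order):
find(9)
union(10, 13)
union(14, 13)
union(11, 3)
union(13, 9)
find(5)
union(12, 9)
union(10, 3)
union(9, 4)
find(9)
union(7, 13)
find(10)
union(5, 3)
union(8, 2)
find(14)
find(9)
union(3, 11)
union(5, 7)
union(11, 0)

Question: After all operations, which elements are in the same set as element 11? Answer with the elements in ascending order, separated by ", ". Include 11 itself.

Answer: 0, 3, 4, 5, 7, 9, 10, 11, 12, 13, 14

Derivation:
Step 1: find(9) -> no change; set of 9 is {9}
Step 2: union(10, 13) -> merged; set of 10 now {10, 13}
Step 3: union(14, 13) -> merged; set of 14 now {10, 13, 14}
Step 4: union(11, 3) -> merged; set of 11 now {3, 11}
Step 5: union(13, 9) -> merged; set of 13 now {9, 10, 13, 14}
Step 6: find(5) -> no change; set of 5 is {5}
Step 7: union(12, 9) -> merged; set of 12 now {9, 10, 12, 13, 14}
Step 8: union(10, 3) -> merged; set of 10 now {3, 9, 10, 11, 12, 13, 14}
Step 9: union(9, 4) -> merged; set of 9 now {3, 4, 9, 10, 11, 12, 13, 14}
Step 10: find(9) -> no change; set of 9 is {3, 4, 9, 10, 11, 12, 13, 14}
Step 11: union(7, 13) -> merged; set of 7 now {3, 4, 7, 9, 10, 11, 12, 13, 14}
Step 12: find(10) -> no change; set of 10 is {3, 4, 7, 9, 10, 11, 12, 13, 14}
Step 13: union(5, 3) -> merged; set of 5 now {3, 4, 5, 7, 9, 10, 11, 12, 13, 14}
Step 14: union(8, 2) -> merged; set of 8 now {2, 8}
Step 15: find(14) -> no change; set of 14 is {3, 4, 5, 7, 9, 10, 11, 12, 13, 14}
Step 16: find(9) -> no change; set of 9 is {3, 4, 5, 7, 9, 10, 11, 12, 13, 14}
Step 17: union(3, 11) -> already same set; set of 3 now {3, 4, 5, 7, 9, 10, 11, 12, 13, 14}
Step 18: union(5, 7) -> already same set; set of 5 now {3, 4, 5, 7, 9, 10, 11, 12, 13, 14}
Step 19: union(11, 0) -> merged; set of 11 now {0, 3, 4, 5, 7, 9, 10, 11, 12, 13, 14}
Component of 11: {0, 3, 4, 5, 7, 9, 10, 11, 12, 13, 14}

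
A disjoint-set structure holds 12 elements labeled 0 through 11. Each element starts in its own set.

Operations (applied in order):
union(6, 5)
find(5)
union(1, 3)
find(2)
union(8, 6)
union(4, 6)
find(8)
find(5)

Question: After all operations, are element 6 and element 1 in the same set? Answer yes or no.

Answer: no

Derivation:
Step 1: union(6, 5) -> merged; set of 6 now {5, 6}
Step 2: find(5) -> no change; set of 5 is {5, 6}
Step 3: union(1, 3) -> merged; set of 1 now {1, 3}
Step 4: find(2) -> no change; set of 2 is {2}
Step 5: union(8, 6) -> merged; set of 8 now {5, 6, 8}
Step 6: union(4, 6) -> merged; set of 4 now {4, 5, 6, 8}
Step 7: find(8) -> no change; set of 8 is {4, 5, 6, 8}
Step 8: find(5) -> no change; set of 5 is {4, 5, 6, 8}
Set of 6: {4, 5, 6, 8}; 1 is not a member.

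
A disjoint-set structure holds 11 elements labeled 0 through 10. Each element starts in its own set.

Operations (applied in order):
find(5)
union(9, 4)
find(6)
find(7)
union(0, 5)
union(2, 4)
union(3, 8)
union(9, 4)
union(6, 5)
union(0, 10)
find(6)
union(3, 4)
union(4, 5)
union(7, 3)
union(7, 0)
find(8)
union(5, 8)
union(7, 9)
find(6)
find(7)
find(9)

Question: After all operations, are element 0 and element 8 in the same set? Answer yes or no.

Step 1: find(5) -> no change; set of 5 is {5}
Step 2: union(9, 4) -> merged; set of 9 now {4, 9}
Step 3: find(6) -> no change; set of 6 is {6}
Step 4: find(7) -> no change; set of 7 is {7}
Step 5: union(0, 5) -> merged; set of 0 now {0, 5}
Step 6: union(2, 4) -> merged; set of 2 now {2, 4, 9}
Step 7: union(3, 8) -> merged; set of 3 now {3, 8}
Step 8: union(9, 4) -> already same set; set of 9 now {2, 4, 9}
Step 9: union(6, 5) -> merged; set of 6 now {0, 5, 6}
Step 10: union(0, 10) -> merged; set of 0 now {0, 5, 6, 10}
Step 11: find(6) -> no change; set of 6 is {0, 5, 6, 10}
Step 12: union(3, 4) -> merged; set of 3 now {2, 3, 4, 8, 9}
Step 13: union(4, 5) -> merged; set of 4 now {0, 2, 3, 4, 5, 6, 8, 9, 10}
Step 14: union(7, 3) -> merged; set of 7 now {0, 2, 3, 4, 5, 6, 7, 8, 9, 10}
Step 15: union(7, 0) -> already same set; set of 7 now {0, 2, 3, 4, 5, 6, 7, 8, 9, 10}
Step 16: find(8) -> no change; set of 8 is {0, 2, 3, 4, 5, 6, 7, 8, 9, 10}
Step 17: union(5, 8) -> already same set; set of 5 now {0, 2, 3, 4, 5, 6, 7, 8, 9, 10}
Step 18: union(7, 9) -> already same set; set of 7 now {0, 2, 3, 4, 5, 6, 7, 8, 9, 10}
Step 19: find(6) -> no change; set of 6 is {0, 2, 3, 4, 5, 6, 7, 8, 9, 10}
Step 20: find(7) -> no change; set of 7 is {0, 2, 3, 4, 5, 6, 7, 8, 9, 10}
Step 21: find(9) -> no change; set of 9 is {0, 2, 3, 4, 5, 6, 7, 8, 9, 10}
Set of 0: {0, 2, 3, 4, 5, 6, 7, 8, 9, 10}; 8 is a member.

Answer: yes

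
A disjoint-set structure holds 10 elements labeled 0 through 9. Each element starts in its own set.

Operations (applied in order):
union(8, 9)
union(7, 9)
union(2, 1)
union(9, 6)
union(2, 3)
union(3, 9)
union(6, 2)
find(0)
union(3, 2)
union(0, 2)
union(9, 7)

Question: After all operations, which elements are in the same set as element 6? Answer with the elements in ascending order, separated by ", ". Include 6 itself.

Answer: 0, 1, 2, 3, 6, 7, 8, 9

Derivation:
Step 1: union(8, 9) -> merged; set of 8 now {8, 9}
Step 2: union(7, 9) -> merged; set of 7 now {7, 8, 9}
Step 3: union(2, 1) -> merged; set of 2 now {1, 2}
Step 4: union(9, 6) -> merged; set of 9 now {6, 7, 8, 9}
Step 5: union(2, 3) -> merged; set of 2 now {1, 2, 3}
Step 6: union(3, 9) -> merged; set of 3 now {1, 2, 3, 6, 7, 8, 9}
Step 7: union(6, 2) -> already same set; set of 6 now {1, 2, 3, 6, 7, 8, 9}
Step 8: find(0) -> no change; set of 0 is {0}
Step 9: union(3, 2) -> already same set; set of 3 now {1, 2, 3, 6, 7, 8, 9}
Step 10: union(0, 2) -> merged; set of 0 now {0, 1, 2, 3, 6, 7, 8, 9}
Step 11: union(9, 7) -> already same set; set of 9 now {0, 1, 2, 3, 6, 7, 8, 9}
Component of 6: {0, 1, 2, 3, 6, 7, 8, 9}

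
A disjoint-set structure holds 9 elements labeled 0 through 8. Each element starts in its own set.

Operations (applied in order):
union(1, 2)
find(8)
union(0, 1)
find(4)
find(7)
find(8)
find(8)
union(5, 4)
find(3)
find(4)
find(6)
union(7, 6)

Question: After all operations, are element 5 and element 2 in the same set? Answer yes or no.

Answer: no

Derivation:
Step 1: union(1, 2) -> merged; set of 1 now {1, 2}
Step 2: find(8) -> no change; set of 8 is {8}
Step 3: union(0, 1) -> merged; set of 0 now {0, 1, 2}
Step 4: find(4) -> no change; set of 4 is {4}
Step 5: find(7) -> no change; set of 7 is {7}
Step 6: find(8) -> no change; set of 8 is {8}
Step 7: find(8) -> no change; set of 8 is {8}
Step 8: union(5, 4) -> merged; set of 5 now {4, 5}
Step 9: find(3) -> no change; set of 3 is {3}
Step 10: find(4) -> no change; set of 4 is {4, 5}
Step 11: find(6) -> no change; set of 6 is {6}
Step 12: union(7, 6) -> merged; set of 7 now {6, 7}
Set of 5: {4, 5}; 2 is not a member.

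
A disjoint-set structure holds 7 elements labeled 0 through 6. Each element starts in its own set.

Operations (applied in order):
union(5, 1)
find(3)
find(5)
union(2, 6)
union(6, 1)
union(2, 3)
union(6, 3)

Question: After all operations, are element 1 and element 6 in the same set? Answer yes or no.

Step 1: union(5, 1) -> merged; set of 5 now {1, 5}
Step 2: find(3) -> no change; set of 3 is {3}
Step 3: find(5) -> no change; set of 5 is {1, 5}
Step 4: union(2, 6) -> merged; set of 2 now {2, 6}
Step 5: union(6, 1) -> merged; set of 6 now {1, 2, 5, 6}
Step 6: union(2, 3) -> merged; set of 2 now {1, 2, 3, 5, 6}
Step 7: union(6, 3) -> already same set; set of 6 now {1, 2, 3, 5, 6}
Set of 1: {1, 2, 3, 5, 6}; 6 is a member.

Answer: yes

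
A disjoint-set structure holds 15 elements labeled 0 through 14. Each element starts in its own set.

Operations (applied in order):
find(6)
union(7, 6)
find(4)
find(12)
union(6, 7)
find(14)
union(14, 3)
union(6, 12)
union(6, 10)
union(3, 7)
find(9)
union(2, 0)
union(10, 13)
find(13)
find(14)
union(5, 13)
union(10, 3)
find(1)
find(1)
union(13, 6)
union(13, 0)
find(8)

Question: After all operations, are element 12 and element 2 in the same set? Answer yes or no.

Answer: yes

Derivation:
Step 1: find(6) -> no change; set of 6 is {6}
Step 2: union(7, 6) -> merged; set of 7 now {6, 7}
Step 3: find(4) -> no change; set of 4 is {4}
Step 4: find(12) -> no change; set of 12 is {12}
Step 5: union(6, 7) -> already same set; set of 6 now {6, 7}
Step 6: find(14) -> no change; set of 14 is {14}
Step 7: union(14, 3) -> merged; set of 14 now {3, 14}
Step 8: union(6, 12) -> merged; set of 6 now {6, 7, 12}
Step 9: union(6, 10) -> merged; set of 6 now {6, 7, 10, 12}
Step 10: union(3, 7) -> merged; set of 3 now {3, 6, 7, 10, 12, 14}
Step 11: find(9) -> no change; set of 9 is {9}
Step 12: union(2, 0) -> merged; set of 2 now {0, 2}
Step 13: union(10, 13) -> merged; set of 10 now {3, 6, 7, 10, 12, 13, 14}
Step 14: find(13) -> no change; set of 13 is {3, 6, 7, 10, 12, 13, 14}
Step 15: find(14) -> no change; set of 14 is {3, 6, 7, 10, 12, 13, 14}
Step 16: union(5, 13) -> merged; set of 5 now {3, 5, 6, 7, 10, 12, 13, 14}
Step 17: union(10, 3) -> already same set; set of 10 now {3, 5, 6, 7, 10, 12, 13, 14}
Step 18: find(1) -> no change; set of 1 is {1}
Step 19: find(1) -> no change; set of 1 is {1}
Step 20: union(13, 6) -> already same set; set of 13 now {3, 5, 6, 7, 10, 12, 13, 14}
Step 21: union(13, 0) -> merged; set of 13 now {0, 2, 3, 5, 6, 7, 10, 12, 13, 14}
Step 22: find(8) -> no change; set of 8 is {8}
Set of 12: {0, 2, 3, 5, 6, 7, 10, 12, 13, 14}; 2 is a member.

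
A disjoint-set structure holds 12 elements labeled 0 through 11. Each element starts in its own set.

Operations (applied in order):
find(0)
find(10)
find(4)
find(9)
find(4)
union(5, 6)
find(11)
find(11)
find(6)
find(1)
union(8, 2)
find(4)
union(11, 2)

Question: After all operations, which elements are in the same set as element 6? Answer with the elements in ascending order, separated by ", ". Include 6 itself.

Answer: 5, 6

Derivation:
Step 1: find(0) -> no change; set of 0 is {0}
Step 2: find(10) -> no change; set of 10 is {10}
Step 3: find(4) -> no change; set of 4 is {4}
Step 4: find(9) -> no change; set of 9 is {9}
Step 5: find(4) -> no change; set of 4 is {4}
Step 6: union(5, 6) -> merged; set of 5 now {5, 6}
Step 7: find(11) -> no change; set of 11 is {11}
Step 8: find(11) -> no change; set of 11 is {11}
Step 9: find(6) -> no change; set of 6 is {5, 6}
Step 10: find(1) -> no change; set of 1 is {1}
Step 11: union(8, 2) -> merged; set of 8 now {2, 8}
Step 12: find(4) -> no change; set of 4 is {4}
Step 13: union(11, 2) -> merged; set of 11 now {2, 8, 11}
Component of 6: {5, 6}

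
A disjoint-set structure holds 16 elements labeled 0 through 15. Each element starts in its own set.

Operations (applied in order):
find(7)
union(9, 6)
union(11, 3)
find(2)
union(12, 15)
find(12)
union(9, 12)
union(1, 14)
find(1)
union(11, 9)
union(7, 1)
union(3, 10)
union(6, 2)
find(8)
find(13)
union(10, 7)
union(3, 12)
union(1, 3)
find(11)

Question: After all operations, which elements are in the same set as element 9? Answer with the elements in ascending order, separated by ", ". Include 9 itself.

Step 1: find(7) -> no change; set of 7 is {7}
Step 2: union(9, 6) -> merged; set of 9 now {6, 9}
Step 3: union(11, 3) -> merged; set of 11 now {3, 11}
Step 4: find(2) -> no change; set of 2 is {2}
Step 5: union(12, 15) -> merged; set of 12 now {12, 15}
Step 6: find(12) -> no change; set of 12 is {12, 15}
Step 7: union(9, 12) -> merged; set of 9 now {6, 9, 12, 15}
Step 8: union(1, 14) -> merged; set of 1 now {1, 14}
Step 9: find(1) -> no change; set of 1 is {1, 14}
Step 10: union(11, 9) -> merged; set of 11 now {3, 6, 9, 11, 12, 15}
Step 11: union(7, 1) -> merged; set of 7 now {1, 7, 14}
Step 12: union(3, 10) -> merged; set of 3 now {3, 6, 9, 10, 11, 12, 15}
Step 13: union(6, 2) -> merged; set of 6 now {2, 3, 6, 9, 10, 11, 12, 15}
Step 14: find(8) -> no change; set of 8 is {8}
Step 15: find(13) -> no change; set of 13 is {13}
Step 16: union(10, 7) -> merged; set of 10 now {1, 2, 3, 6, 7, 9, 10, 11, 12, 14, 15}
Step 17: union(3, 12) -> already same set; set of 3 now {1, 2, 3, 6, 7, 9, 10, 11, 12, 14, 15}
Step 18: union(1, 3) -> already same set; set of 1 now {1, 2, 3, 6, 7, 9, 10, 11, 12, 14, 15}
Step 19: find(11) -> no change; set of 11 is {1, 2, 3, 6, 7, 9, 10, 11, 12, 14, 15}
Component of 9: {1, 2, 3, 6, 7, 9, 10, 11, 12, 14, 15}

Answer: 1, 2, 3, 6, 7, 9, 10, 11, 12, 14, 15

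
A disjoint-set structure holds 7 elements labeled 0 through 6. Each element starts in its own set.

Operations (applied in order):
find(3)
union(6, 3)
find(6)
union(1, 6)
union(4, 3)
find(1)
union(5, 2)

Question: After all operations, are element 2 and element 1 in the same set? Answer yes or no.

Answer: no

Derivation:
Step 1: find(3) -> no change; set of 3 is {3}
Step 2: union(6, 3) -> merged; set of 6 now {3, 6}
Step 3: find(6) -> no change; set of 6 is {3, 6}
Step 4: union(1, 6) -> merged; set of 1 now {1, 3, 6}
Step 5: union(4, 3) -> merged; set of 4 now {1, 3, 4, 6}
Step 6: find(1) -> no change; set of 1 is {1, 3, 4, 6}
Step 7: union(5, 2) -> merged; set of 5 now {2, 5}
Set of 2: {2, 5}; 1 is not a member.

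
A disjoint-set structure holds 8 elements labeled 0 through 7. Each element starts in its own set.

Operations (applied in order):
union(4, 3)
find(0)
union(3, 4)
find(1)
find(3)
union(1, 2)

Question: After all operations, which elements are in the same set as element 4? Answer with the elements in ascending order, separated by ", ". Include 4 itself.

Answer: 3, 4

Derivation:
Step 1: union(4, 3) -> merged; set of 4 now {3, 4}
Step 2: find(0) -> no change; set of 0 is {0}
Step 3: union(3, 4) -> already same set; set of 3 now {3, 4}
Step 4: find(1) -> no change; set of 1 is {1}
Step 5: find(3) -> no change; set of 3 is {3, 4}
Step 6: union(1, 2) -> merged; set of 1 now {1, 2}
Component of 4: {3, 4}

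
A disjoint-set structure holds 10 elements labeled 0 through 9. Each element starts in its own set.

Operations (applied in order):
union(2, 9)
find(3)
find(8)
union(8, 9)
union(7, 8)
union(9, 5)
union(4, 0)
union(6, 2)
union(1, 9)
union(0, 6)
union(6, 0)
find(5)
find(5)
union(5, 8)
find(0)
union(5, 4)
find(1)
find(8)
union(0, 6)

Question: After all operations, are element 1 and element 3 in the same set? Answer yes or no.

Step 1: union(2, 9) -> merged; set of 2 now {2, 9}
Step 2: find(3) -> no change; set of 3 is {3}
Step 3: find(8) -> no change; set of 8 is {8}
Step 4: union(8, 9) -> merged; set of 8 now {2, 8, 9}
Step 5: union(7, 8) -> merged; set of 7 now {2, 7, 8, 9}
Step 6: union(9, 5) -> merged; set of 9 now {2, 5, 7, 8, 9}
Step 7: union(4, 0) -> merged; set of 4 now {0, 4}
Step 8: union(6, 2) -> merged; set of 6 now {2, 5, 6, 7, 8, 9}
Step 9: union(1, 9) -> merged; set of 1 now {1, 2, 5, 6, 7, 8, 9}
Step 10: union(0, 6) -> merged; set of 0 now {0, 1, 2, 4, 5, 6, 7, 8, 9}
Step 11: union(6, 0) -> already same set; set of 6 now {0, 1, 2, 4, 5, 6, 7, 8, 9}
Step 12: find(5) -> no change; set of 5 is {0, 1, 2, 4, 5, 6, 7, 8, 9}
Step 13: find(5) -> no change; set of 5 is {0, 1, 2, 4, 5, 6, 7, 8, 9}
Step 14: union(5, 8) -> already same set; set of 5 now {0, 1, 2, 4, 5, 6, 7, 8, 9}
Step 15: find(0) -> no change; set of 0 is {0, 1, 2, 4, 5, 6, 7, 8, 9}
Step 16: union(5, 4) -> already same set; set of 5 now {0, 1, 2, 4, 5, 6, 7, 8, 9}
Step 17: find(1) -> no change; set of 1 is {0, 1, 2, 4, 5, 6, 7, 8, 9}
Step 18: find(8) -> no change; set of 8 is {0, 1, 2, 4, 5, 6, 7, 8, 9}
Step 19: union(0, 6) -> already same set; set of 0 now {0, 1, 2, 4, 5, 6, 7, 8, 9}
Set of 1: {0, 1, 2, 4, 5, 6, 7, 8, 9}; 3 is not a member.

Answer: no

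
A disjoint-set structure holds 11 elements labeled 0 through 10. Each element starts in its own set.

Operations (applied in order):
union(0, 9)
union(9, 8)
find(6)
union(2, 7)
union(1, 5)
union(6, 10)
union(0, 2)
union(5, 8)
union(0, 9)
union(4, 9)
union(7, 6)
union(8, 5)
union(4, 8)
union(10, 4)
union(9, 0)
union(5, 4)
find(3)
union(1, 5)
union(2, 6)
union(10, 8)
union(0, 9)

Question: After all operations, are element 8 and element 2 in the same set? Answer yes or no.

Answer: yes

Derivation:
Step 1: union(0, 9) -> merged; set of 0 now {0, 9}
Step 2: union(9, 8) -> merged; set of 9 now {0, 8, 9}
Step 3: find(6) -> no change; set of 6 is {6}
Step 4: union(2, 7) -> merged; set of 2 now {2, 7}
Step 5: union(1, 5) -> merged; set of 1 now {1, 5}
Step 6: union(6, 10) -> merged; set of 6 now {6, 10}
Step 7: union(0, 2) -> merged; set of 0 now {0, 2, 7, 8, 9}
Step 8: union(5, 8) -> merged; set of 5 now {0, 1, 2, 5, 7, 8, 9}
Step 9: union(0, 9) -> already same set; set of 0 now {0, 1, 2, 5, 7, 8, 9}
Step 10: union(4, 9) -> merged; set of 4 now {0, 1, 2, 4, 5, 7, 8, 9}
Step 11: union(7, 6) -> merged; set of 7 now {0, 1, 2, 4, 5, 6, 7, 8, 9, 10}
Step 12: union(8, 5) -> already same set; set of 8 now {0, 1, 2, 4, 5, 6, 7, 8, 9, 10}
Step 13: union(4, 8) -> already same set; set of 4 now {0, 1, 2, 4, 5, 6, 7, 8, 9, 10}
Step 14: union(10, 4) -> already same set; set of 10 now {0, 1, 2, 4, 5, 6, 7, 8, 9, 10}
Step 15: union(9, 0) -> already same set; set of 9 now {0, 1, 2, 4, 5, 6, 7, 8, 9, 10}
Step 16: union(5, 4) -> already same set; set of 5 now {0, 1, 2, 4, 5, 6, 7, 8, 9, 10}
Step 17: find(3) -> no change; set of 3 is {3}
Step 18: union(1, 5) -> already same set; set of 1 now {0, 1, 2, 4, 5, 6, 7, 8, 9, 10}
Step 19: union(2, 6) -> already same set; set of 2 now {0, 1, 2, 4, 5, 6, 7, 8, 9, 10}
Step 20: union(10, 8) -> already same set; set of 10 now {0, 1, 2, 4, 5, 6, 7, 8, 9, 10}
Step 21: union(0, 9) -> already same set; set of 0 now {0, 1, 2, 4, 5, 6, 7, 8, 9, 10}
Set of 8: {0, 1, 2, 4, 5, 6, 7, 8, 9, 10}; 2 is a member.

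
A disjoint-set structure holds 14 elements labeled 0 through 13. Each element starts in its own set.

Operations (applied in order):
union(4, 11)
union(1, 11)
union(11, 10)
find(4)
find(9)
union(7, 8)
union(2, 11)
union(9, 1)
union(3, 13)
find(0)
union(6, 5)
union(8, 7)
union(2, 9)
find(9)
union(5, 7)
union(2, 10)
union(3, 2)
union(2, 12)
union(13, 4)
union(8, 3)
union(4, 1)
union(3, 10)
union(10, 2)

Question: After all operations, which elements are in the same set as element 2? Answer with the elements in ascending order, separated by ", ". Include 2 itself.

Step 1: union(4, 11) -> merged; set of 4 now {4, 11}
Step 2: union(1, 11) -> merged; set of 1 now {1, 4, 11}
Step 3: union(11, 10) -> merged; set of 11 now {1, 4, 10, 11}
Step 4: find(4) -> no change; set of 4 is {1, 4, 10, 11}
Step 5: find(9) -> no change; set of 9 is {9}
Step 6: union(7, 8) -> merged; set of 7 now {7, 8}
Step 7: union(2, 11) -> merged; set of 2 now {1, 2, 4, 10, 11}
Step 8: union(9, 1) -> merged; set of 9 now {1, 2, 4, 9, 10, 11}
Step 9: union(3, 13) -> merged; set of 3 now {3, 13}
Step 10: find(0) -> no change; set of 0 is {0}
Step 11: union(6, 5) -> merged; set of 6 now {5, 6}
Step 12: union(8, 7) -> already same set; set of 8 now {7, 8}
Step 13: union(2, 9) -> already same set; set of 2 now {1, 2, 4, 9, 10, 11}
Step 14: find(9) -> no change; set of 9 is {1, 2, 4, 9, 10, 11}
Step 15: union(5, 7) -> merged; set of 5 now {5, 6, 7, 8}
Step 16: union(2, 10) -> already same set; set of 2 now {1, 2, 4, 9, 10, 11}
Step 17: union(3, 2) -> merged; set of 3 now {1, 2, 3, 4, 9, 10, 11, 13}
Step 18: union(2, 12) -> merged; set of 2 now {1, 2, 3, 4, 9, 10, 11, 12, 13}
Step 19: union(13, 4) -> already same set; set of 13 now {1, 2, 3, 4, 9, 10, 11, 12, 13}
Step 20: union(8, 3) -> merged; set of 8 now {1, 2, 3, 4, 5, 6, 7, 8, 9, 10, 11, 12, 13}
Step 21: union(4, 1) -> already same set; set of 4 now {1, 2, 3, 4, 5, 6, 7, 8, 9, 10, 11, 12, 13}
Step 22: union(3, 10) -> already same set; set of 3 now {1, 2, 3, 4, 5, 6, 7, 8, 9, 10, 11, 12, 13}
Step 23: union(10, 2) -> already same set; set of 10 now {1, 2, 3, 4, 5, 6, 7, 8, 9, 10, 11, 12, 13}
Component of 2: {1, 2, 3, 4, 5, 6, 7, 8, 9, 10, 11, 12, 13}

Answer: 1, 2, 3, 4, 5, 6, 7, 8, 9, 10, 11, 12, 13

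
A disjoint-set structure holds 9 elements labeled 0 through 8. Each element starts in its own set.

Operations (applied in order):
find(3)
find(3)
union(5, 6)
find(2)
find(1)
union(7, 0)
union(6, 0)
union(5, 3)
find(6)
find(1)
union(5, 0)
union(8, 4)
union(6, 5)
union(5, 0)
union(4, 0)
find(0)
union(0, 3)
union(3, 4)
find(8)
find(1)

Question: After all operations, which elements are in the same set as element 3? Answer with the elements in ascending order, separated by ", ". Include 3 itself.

Step 1: find(3) -> no change; set of 3 is {3}
Step 2: find(3) -> no change; set of 3 is {3}
Step 3: union(5, 6) -> merged; set of 5 now {5, 6}
Step 4: find(2) -> no change; set of 2 is {2}
Step 5: find(1) -> no change; set of 1 is {1}
Step 6: union(7, 0) -> merged; set of 7 now {0, 7}
Step 7: union(6, 0) -> merged; set of 6 now {0, 5, 6, 7}
Step 8: union(5, 3) -> merged; set of 5 now {0, 3, 5, 6, 7}
Step 9: find(6) -> no change; set of 6 is {0, 3, 5, 6, 7}
Step 10: find(1) -> no change; set of 1 is {1}
Step 11: union(5, 0) -> already same set; set of 5 now {0, 3, 5, 6, 7}
Step 12: union(8, 4) -> merged; set of 8 now {4, 8}
Step 13: union(6, 5) -> already same set; set of 6 now {0, 3, 5, 6, 7}
Step 14: union(5, 0) -> already same set; set of 5 now {0, 3, 5, 6, 7}
Step 15: union(4, 0) -> merged; set of 4 now {0, 3, 4, 5, 6, 7, 8}
Step 16: find(0) -> no change; set of 0 is {0, 3, 4, 5, 6, 7, 8}
Step 17: union(0, 3) -> already same set; set of 0 now {0, 3, 4, 5, 6, 7, 8}
Step 18: union(3, 4) -> already same set; set of 3 now {0, 3, 4, 5, 6, 7, 8}
Step 19: find(8) -> no change; set of 8 is {0, 3, 4, 5, 6, 7, 8}
Step 20: find(1) -> no change; set of 1 is {1}
Component of 3: {0, 3, 4, 5, 6, 7, 8}

Answer: 0, 3, 4, 5, 6, 7, 8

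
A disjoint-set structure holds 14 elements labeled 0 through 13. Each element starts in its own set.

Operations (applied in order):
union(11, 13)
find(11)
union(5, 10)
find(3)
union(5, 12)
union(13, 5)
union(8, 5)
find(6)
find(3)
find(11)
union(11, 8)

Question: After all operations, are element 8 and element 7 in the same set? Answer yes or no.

Answer: no

Derivation:
Step 1: union(11, 13) -> merged; set of 11 now {11, 13}
Step 2: find(11) -> no change; set of 11 is {11, 13}
Step 3: union(5, 10) -> merged; set of 5 now {5, 10}
Step 4: find(3) -> no change; set of 3 is {3}
Step 5: union(5, 12) -> merged; set of 5 now {5, 10, 12}
Step 6: union(13, 5) -> merged; set of 13 now {5, 10, 11, 12, 13}
Step 7: union(8, 5) -> merged; set of 8 now {5, 8, 10, 11, 12, 13}
Step 8: find(6) -> no change; set of 6 is {6}
Step 9: find(3) -> no change; set of 3 is {3}
Step 10: find(11) -> no change; set of 11 is {5, 8, 10, 11, 12, 13}
Step 11: union(11, 8) -> already same set; set of 11 now {5, 8, 10, 11, 12, 13}
Set of 8: {5, 8, 10, 11, 12, 13}; 7 is not a member.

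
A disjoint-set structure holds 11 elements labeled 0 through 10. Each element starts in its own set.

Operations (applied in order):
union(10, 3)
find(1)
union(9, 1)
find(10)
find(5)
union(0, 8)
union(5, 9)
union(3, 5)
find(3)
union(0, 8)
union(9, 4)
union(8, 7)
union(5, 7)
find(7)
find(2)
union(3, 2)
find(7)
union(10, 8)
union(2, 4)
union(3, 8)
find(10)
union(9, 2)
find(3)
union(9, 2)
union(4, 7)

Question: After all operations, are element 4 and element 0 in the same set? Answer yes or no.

Answer: yes

Derivation:
Step 1: union(10, 3) -> merged; set of 10 now {3, 10}
Step 2: find(1) -> no change; set of 1 is {1}
Step 3: union(9, 1) -> merged; set of 9 now {1, 9}
Step 4: find(10) -> no change; set of 10 is {3, 10}
Step 5: find(5) -> no change; set of 5 is {5}
Step 6: union(0, 8) -> merged; set of 0 now {0, 8}
Step 7: union(5, 9) -> merged; set of 5 now {1, 5, 9}
Step 8: union(3, 5) -> merged; set of 3 now {1, 3, 5, 9, 10}
Step 9: find(3) -> no change; set of 3 is {1, 3, 5, 9, 10}
Step 10: union(0, 8) -> already same set; set of 0 now {0, 8}
Step 11: union(9, 4) -> merged; set of 9 now {1, 3, 4, 5, 9, 10}
Step 12: union(8, 7) -> merged; set of 8 now {0, 7, 8}
Step 13: union(5, 7) -> merged; set of 5 now {0, 1, 3, 4, 5, 7, 8, 9, 10}
Step 14: find(7) -> no change; set of 7 is {0, 1, 3, 4, 5, 7, 8, 9, 10}
Step 15: find(2) -> no change; set of 2 is {2}
Step 16: union(3, 2) -> merged; set of 3 now {0, 1, 2, 3, 4, 5, 7, 8, 9, 10}
Step 17: find(7) -> no change; set of 7 is {0, 1, 2, 3, 4, 5, 7, 8, 9, 10}
Step 18: union(10, 8) -> already same set; set of 10 now {0, 1, 2, 3, 4, 5, 7, 8, 9, 10}
Step 19: union(2, 4) -> already same set; set of 2 now {0, 1, 2, 3, 4, 5, 7, 8, 9, 10}
Step 20: union(3, 8) -> already same set; set of 3 now {0, 1, 2, 3, 4, 5, 7, 8, 9, 10}
Step 21: find(10) -> no change; set of 10 is {0, 1, 2, 3, 4, 5, 7, 8, 9, 10}
Step 22: union(9, 2) -> already same set; set of 9 now {0, 1, 2, 3, 4, 5, 7, 8, 9, 10}
Step 23: find(3) -> no change; set of 3 is {0, 1, 2, 3, 4, 5, 7, 8, 9, 10}
Step 24: union(9, 2) -> already same set; set of 9 now {0, 1, 2, 3, 4, 5, 7, 8, 9, 10}
Step 25: union(4, 7) -> already same set; set of 4 now {0, 1, 2, 3, 4, 5, 7, 8, 9, 10}
Set of 4: {0, 1, 2, 3, 4, 5, 7, 8, 9, 10}; 0 is a member.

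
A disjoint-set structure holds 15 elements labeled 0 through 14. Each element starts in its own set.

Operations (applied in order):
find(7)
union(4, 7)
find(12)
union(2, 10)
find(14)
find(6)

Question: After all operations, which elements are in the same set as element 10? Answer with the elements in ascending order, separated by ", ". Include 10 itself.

Step 1: find(7) -> no change; set of 7 is {7}
Step 2: union(4, 7) -> merged; set of 4 now {4, 7}
Step 3: find(12) -> no change; set of 12 is {12}
Step 4: union(2, 10) -> merged; set of 2 now {2, 10}
Step 5: find(14) -> no change; set of 14 is {14}
Step 6: find(6) -> no change; set of 6 is {6}
Component of 10: {2, 10}

Answer: 2, 10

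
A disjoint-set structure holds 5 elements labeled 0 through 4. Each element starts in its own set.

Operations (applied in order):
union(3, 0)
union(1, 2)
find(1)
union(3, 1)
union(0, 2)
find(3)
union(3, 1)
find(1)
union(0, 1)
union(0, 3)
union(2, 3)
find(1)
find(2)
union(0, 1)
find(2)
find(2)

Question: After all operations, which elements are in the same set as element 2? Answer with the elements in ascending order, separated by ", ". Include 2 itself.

Answer: 0, 1, 2, 3

Derivation:
Step 1: union(3, 0) -> merged; set of 3 now {0, 3}
Step 2: union(1, 2) -> merged; set of 1 now {1, 2}
Step 3: find(1) -> no change; set of 1 is {1, 2}
Step 4: union(3, 1) -> merged; set of 3 now {0, 1, 2, 3}
Step 5: union(0, 2) -> already same set; set of 0 now {0, 1, 2, 3}
Step 6: find(3) -> no change; set of 3 is {0, 1, 2, 3}
Step 7: union(3, 1) -> already same set; set of 3 now {0, 1, 2, 3}
Step 8: find(1) -> no change; set of 1 is {0, 1, 2, 3}
Step 9: union(0, 1) -> already same set; set of 0 now {0, 1, 2, 3}
Step 10: union(0, 3) -> already same set; set of 0 now {0, 1, 2, 3}
Step 11: union(2, 3) -> already same set; set of 2 now {0, 1, 2, 3}
Step 12: find(1) -> no change; set of 1 is {0, 1, 2, 3}
Step 13: find(2) -> no change; set of 2 is {0, 1, 2, 3}
Step 14: union(0, 1) -> already same set; set of 0 now {0, 1, 2, 3}
Step 15: find(2) -> no change; set of 2 is {0, 1, 2, 3}
Step 16: find(2) -> no change; set of 2 is {0, 1, 2, 3}
Component of 2: {0, 1, 2, 3}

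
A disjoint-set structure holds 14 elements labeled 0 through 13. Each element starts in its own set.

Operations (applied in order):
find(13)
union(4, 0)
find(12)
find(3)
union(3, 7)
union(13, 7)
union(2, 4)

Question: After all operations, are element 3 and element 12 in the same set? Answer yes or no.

Answer: no

Derivation:
Step 1: find(13) -> no change; set of 13 is {13}
Step 2: union(4, 0) -> merged; set of 4 now {0, 4}
Step 3: find(12) -> no change; set of 12 is {12}
Step 4: find(3) -> no change; set of 3 is {3}
Step 5: union(3, 7) -> merged; set of 3 now {3, 7}
Step 6: union(13, 7) -> merged; set of 13 now {3, 7, 13}
Step 7: union(2, 4) -> merged; set of 2 now {0, 2, 4}
Set of 3: {3, 7, 13}; 12 is not a member.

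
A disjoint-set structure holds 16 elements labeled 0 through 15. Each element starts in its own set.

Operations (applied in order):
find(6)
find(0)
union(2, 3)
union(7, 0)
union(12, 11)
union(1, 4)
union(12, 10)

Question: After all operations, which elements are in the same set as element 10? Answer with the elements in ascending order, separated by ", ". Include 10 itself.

Step 1: find(6) -> no change; set of 6 is {6}
Step 2: find(0) -> no change; set of 0 is {0}
Step 3: union(2, 3) -> merged; set of 2 now {2, 3}
Step 4: union(7, 0) -> merged; set of 7 now {0, 7}
Step 5: union(12, 11) -> merged; set of 12 now {11, 12}
Step 6: union(1, 4) -> merged; set of 1 now {1, 4}
Step 7: union(12, 10) -> merged; set of 12 now {10, 11, 12}
Component of 10: {10, 11, 12}

Answer: 10, 11, 12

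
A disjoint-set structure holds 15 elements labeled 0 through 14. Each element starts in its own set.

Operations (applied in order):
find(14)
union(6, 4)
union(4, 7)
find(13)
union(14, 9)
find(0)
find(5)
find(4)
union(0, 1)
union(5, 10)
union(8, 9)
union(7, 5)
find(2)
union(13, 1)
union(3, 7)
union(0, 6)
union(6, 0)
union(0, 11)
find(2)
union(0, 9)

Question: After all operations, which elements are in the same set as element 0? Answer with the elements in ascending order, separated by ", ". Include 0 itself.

Answer: 0, 1, 3, 4, 5, 6, 7, 8, 9, 10, 11, 13, 14

Derivation:
Step 1: find(14) -> no change; set of 14 is {14}
Step 2: union(6, 4) -> merged; set of 6 now {4, 6}
Step 3: union(4, 7) -> merged; set of 4 now {4, 6, 7}
Step 4: find(13) -> no change; set of 13 is {13}
Step 5: union(14, 9) -> merged; set of 14 now {9, 14}
Step 6: find(0) -> no change; set of 0 is {0}
Step 7: find(5) -> no change; set of 5 is {5}
Step 8: find(4) -> no change; set of 4 is {4, 6, 7}
Step 9: union(0, 1) -> merged; set of 0 now {0, 1}
Step 10: union(5, 10) -> merged; set of 5 now {5, 10}
Step 11: union(8, 9) -> merged; set of 8 now {8, 9, 14}
Step 12: union(7, 5) -> merged; set of 7 now {4, 5, 6, 7, 10}
Step 13: find(2) -> no change; set of 2 is {2}
Step 14: union(13, 1) -> merged; set of 13 now {0, 1, 13}
Step 15: union(3, 7) -> merged; set of 3 now {3, 4, 5, 6, 7, 10}
Step 16: union(0, 6) -> merged; set of 0 now {0, 1, 3, 4, 5, 6, 7, 10, 13}
Step 17: union(6, 0) -> already same set; set of 6 now {0, 1, 3, 4, 5, 6, 7, 10, 13}
Step 18: union(0, 11) -> merged; set of 0 now {0, 1, 3, 4, 5, 6, 7, 10, 11, 13}
Step 19: find(2) -> no change; set of 2 is {2}
Step 20: union(0, 9) -> merged; set of 0 now {0, 1, 3, 4, 5, 6, 7, 8, 9, 10, 11, 13, 14}
Component of 0: {0, 1, 3, 4, 5, 6, 7, 8, 9, 10, 11, 13, 14}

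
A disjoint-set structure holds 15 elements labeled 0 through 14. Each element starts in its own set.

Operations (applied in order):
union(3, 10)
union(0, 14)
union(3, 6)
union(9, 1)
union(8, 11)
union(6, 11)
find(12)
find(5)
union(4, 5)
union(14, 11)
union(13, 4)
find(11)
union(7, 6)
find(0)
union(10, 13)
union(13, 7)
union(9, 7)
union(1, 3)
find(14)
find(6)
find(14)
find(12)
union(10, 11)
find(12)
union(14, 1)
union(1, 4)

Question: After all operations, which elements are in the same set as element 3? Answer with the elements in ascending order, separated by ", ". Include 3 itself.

Step 1: union(3, 10) -> merged; set of 3 now {3, 10}
Step 2: union(0, 14) -> merged; set of 0 now {0, 14}
Step 3: union(3, 6) -> merged; set of 3 now {3, 6, 10}
Step 4: union(9, 1) -> merged; set of 9 now {1, 9}
Step 5: union(8, 11) -> merged; set of 8 now {8, 11}
Step 6: union(6, 11) -> merged; set of 6 now {3, 6, 8, 10, 11}
Step 7: find(12) -> no change; set of 12 is {12}
Step 8: find(5) -> no change; set of 5 is {5}
Step 9: union(4, 5) -> merged; set of 4 now {4, 5}
Step 10: union(14, 11) -> merged; set of 14 now {0, 3, 6, 8, 10, 11, 14}
Step 11: union(13, 4) -> merged; set of 13 now {4, 5, 13}
Step 12: find(11) -> no change; set of 11 is {0, 3, 6, 8, 10, 11, 14}
Step 13: union(7, 6) -> merged; set of 7 now {0, 3, 6, 7, 8, 10, 11, 14}
Step 14: find(0) -> no change; set of 0 is {0, 3, 6, 7, 8, 10, 11, 14}
Step 15: union(10, 13) -> merged; set of 10 now {0, 3, 4, 5, 6, 7, 8, 10, 11, 13, 14}
Step 16: union(13, 7) -> already same set; set of 13 now {0, 3, 4, 5, 6, 7, 8, 10, 11, 13, 14}
Step 17: union(9, 7) -> merged; set of 9 now {0, 1, 3, 4, 5, 6, 7, 8, 9, 10, 11, 13, 14}
Step 18: union(1, 3) -> already same set; set of 1 now {0, 1, 3, 4, 5, 6, 7, 8, 9, 10, 11, 13, 14}
Step 19: find(14) -> no change; set of 14 is {0, 1, 3, 4, 5, 6, 7, 8, 9, 10, 11, 13, 14}
Step 20: find(6) -> no change; set of 6 is {0, 1, 3, 4, 5, 6, 7, 8, 9, 10, 11, 13, 14}
Step 21: find(14) -> no change; set of 14 is {0, 1, 3, 4, 5, 6, 7, 8, 9, 10, 11, 13, 14}
Step 22: find(12) -> no change; set of 12 is {12}
Step 23: union(10, 11) -> already same set; set of 10 now {0, 1, 3, 4, 5, 6, 7, 8, 9, 10, 11, 13, 14}
Step 24: find(12) -> no change; set of 12 is {12}
Step 25: union(14, 1) -> already same set; set of 14 now {0, 1, 3, 4, 5, 6, 7, 8, 9, 10, 11, 13, 14}
Step 26: union(1, 4) -> already same set; set of 1 now {0, 1, 3, 4, 5, 6, 7, 8, 9, 10, 11, 13, 14}
Component of 3: {0, 1, 3, 4, 5, 6, 7, 8, 9, 10, 11, 13, 14}

Answer: 0, 1, 3, 4, 5, 6, 7, 8, 9, 10, 11, 13, 14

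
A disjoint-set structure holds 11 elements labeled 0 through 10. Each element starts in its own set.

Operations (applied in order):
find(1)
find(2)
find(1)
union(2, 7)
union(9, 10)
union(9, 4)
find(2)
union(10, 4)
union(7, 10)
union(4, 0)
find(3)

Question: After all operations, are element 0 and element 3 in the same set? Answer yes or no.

Answer: no

Derivation:
Step 1: find(1) -> no change; set of 1 is {1}
Step 2: find(2) -> no change; set of 2 is {2}
Step 3: find(1) -> no change; set of 1 is {1}
Step 4: union(2, 7) -> merged; set of 2 now {2, 7}
Step 5: union(9, 10) -> merged; set of 9 now {9, 10}
Step 6: union(9, 4) -> merged; set of 9 now {4, 9, 10}
Step 7: find(2) -> no change; set of 2 is {2, 7}
Step 8: union(10, 4) -> already same set; set of 10 now {4, 9, 10}
Step 9: union(7, 10) -> merged; set of 7 now {2, 4, 7, 9, 10}
Step 10: union(4, 0) -> merged; set of 4 now {0, 2, 4, 7, 9, 10}
Step 11: find(3) -> no change; set of 3 is {3}
Set of 0: {0, 2, 4, 7, 9, 10}; 3 is not a member.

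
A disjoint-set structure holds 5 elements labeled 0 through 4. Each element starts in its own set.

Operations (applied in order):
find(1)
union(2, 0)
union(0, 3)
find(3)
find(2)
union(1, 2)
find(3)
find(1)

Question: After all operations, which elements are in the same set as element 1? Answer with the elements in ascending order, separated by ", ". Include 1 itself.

Step 1: find(1) -> no change; set of 1 is {1}
Step 2: union(2, 0) -> merged; set of 2 now {0, 2}
Step 3: union(0, 3) -> merged; set of 0 now {0, 2, 3}
Step 4: find(3) -> no change; set of 3 is {0, 2, 3}
Step 5: find(2) -> no change; set of 2 is {0, 2, 3}
Step 6: union(1, 2) -> merged; set of 1 now {0, 1, 2, 3}
Step 7: find(3) -> no change; set of 3 is {0, 1, 2, 3}
Step 8: find(1) -> no change; set of 1 is {0, 1, 2, 3}
Component of 1: {0, 1, 2, 3}

Answer: 0, 1, 2, 3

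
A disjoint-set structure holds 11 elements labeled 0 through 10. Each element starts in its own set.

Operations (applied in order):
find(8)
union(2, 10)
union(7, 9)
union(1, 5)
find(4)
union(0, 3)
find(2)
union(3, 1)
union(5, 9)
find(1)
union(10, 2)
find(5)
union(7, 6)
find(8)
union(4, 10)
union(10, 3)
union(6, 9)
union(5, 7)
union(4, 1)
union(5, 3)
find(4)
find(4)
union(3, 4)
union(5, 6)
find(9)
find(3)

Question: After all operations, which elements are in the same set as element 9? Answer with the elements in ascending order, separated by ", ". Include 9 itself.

Answer: 0, 1, 2, 3, 4, 5, 6, 7, 9, 10

Derivation:
Step 1: find(8) -> no change; set of 8 is {8}
Step 2: union(2, 10) -> merged; set of 2 now {2, 10}
Step 3: union(7, 9) -> merged; set of 7 now {7, 9}
Step 4: union(1, 5) -> merged; set of 1 now {1, 5}
Step 5: find(4) -> no change; set of 4 is {4}
Step 6: union(0, 3) -> merged; set of 0 now {0, 3}
Step 7: find(2) -> no change; set of 2 is {2, 10}
Step 8: union(3, 1) -> merged; set of 3 now {0, 1, 3, 5}
Step 9: union(5, 9) -> merged; set of 5 now {0, 1, 3, 5, 7, 9}
Step 10: find(1) -> no change; set of 1 is {0, 1, 3, 5, 7, 9}
Step 11: union(10, 2) -> already same set; set of 10 now {2, 10}
Step 12: find(5) -> no change; set of 5 is {0, 1, 3, 5, 7, 9}
Step 13: union(7, 6) -> merged; set of 7 now {0, 1, 3, 5, 6, 7, 9}
Step 14: find(8) -> no change; set of 8 is {8}
Step 15: union(4, 10) -> merged; set of 4 now {2, 4, 10}
Step 16: union(10, 3) -> merged; set of 10 now {0, 1, 2, 3, 4, 5, 6, 7, 9, 10}
Step 17: union(6, 9) -> already same set; set of 6 now {0, 1, 2, 3, 4, 5, 6, 7, 9, 10}
Step 18: union(5, 7) -> already same set; set of 5 now {0, 1, 2, 3, 4, 5, 6, 7, 9, 10}
Step 19: union(4, 1) -> already same set; set of 4 now {0, 1, 2, 3, 4, 5, 6, 7, 9, 10}
Step 20: union(5, 3) -> already same set; set of 5 now {0, 1, 2, 3, 4, 5, 6, 7, 9, 10}
Step 21: find(4) -> no change; set of 4 is {0, 1, 2, 3, 4, 5, 6, 7, 9, 10}
Step 22: find(4) -> no change; set of 4 is {0, 1, 2, 3, 4, 5, 6, 7, 9, 10}
Step 23: union(3, 4) -> already same set; set of 3 now {0, 1, 2, 3, 4, 5, 6, 7, 9, 10}
Step 24: union(5, 6) -> already same set; set of 5 now {0, 1, 2, 3, 4, 5, 6, 7, 9, 10}
Step 25: find(9) -> no change; set of 9 is {0, 1, 2, 3, 4, 5, 6, 7, 9, 10}
Step 26: find(3) -> no change; set of 3 is {0, 1, 2, 3, 4, 5, 6, 7, 9, 10}
Component of 9: {0, 1, 2, 3, 4, 5, 6, 7, 9, 10}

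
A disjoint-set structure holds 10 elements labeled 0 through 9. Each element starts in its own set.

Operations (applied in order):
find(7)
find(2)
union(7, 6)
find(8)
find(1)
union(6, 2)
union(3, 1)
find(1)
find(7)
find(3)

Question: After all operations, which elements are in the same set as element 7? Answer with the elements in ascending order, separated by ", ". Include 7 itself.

Answer: 2, 6, 7

Derivation:
Step 1: find(7) -> no change; set of 7 is {7}
Step 2: find(2) -> no change; set of 2 is {2}
Step 3: union(7, 6) -> merged; set of 7 now {6, 7}
Step 4: find(8) -> no change; set of 8 is {8}
Step 5: find(1) -> no change; set of 1 is {1}
Step 6: union(6, 2) -> merged; set of 6 now {2, 6, 7}
Step 7: union(3, 1) -> merged; set of 3 now {1, 3}
Step 8: find(1) -> no change; set of 1 is {1, 3}
Step 9: find(7) -> no change; set of 7 is {2, 6, 7}
Step 10: find(3) -> no change; set of 3 is {1, 3}
Component of 7: {2, 6, 7}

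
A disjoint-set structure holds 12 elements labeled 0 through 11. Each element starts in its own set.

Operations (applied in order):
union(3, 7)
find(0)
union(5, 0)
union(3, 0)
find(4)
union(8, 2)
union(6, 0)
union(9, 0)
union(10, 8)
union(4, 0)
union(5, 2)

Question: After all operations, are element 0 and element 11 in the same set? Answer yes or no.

Step 1: union(3, 7) -> merged; set of 3 now {3, 7}
Step 2: find(0) -> no change; set of 0 is {0}
Step 3: union(5, 0) -> merged; set of 5 now {0, 5}
Step 4: union(3, 0) -> merged; set of 3 now {0, 3, 5, 7}
Step 5: find(4) -> no change; set of 4 is {4}
Step 6: union(8, 2) -> merged; set of 8 now {2, 8}
Step 7: union(6, 0) -> merged; set of 6 now {0, 3, 5, 6, 7}
Step 8: union(9, 0) -> merged; set of 9 now {0, 3, 5, 6, 7, 9}
Step 9: union(10, 8) -> merged; set of 10 now {2, 8, 10}
Step 10: union(4, 0) -> merged; set of 4 now {0, 3, 4, 5, 6, 7, 9}
Step 11: union(5, 2) -> merged; set of 5 now {0, 2, 3, 4, 5, 6, 7, 8, 9, 10}
Set of 0: {0, 2, 3, 4, 5, 6, 7, 8, 9, 10}; 11 is not a member.

Answer: no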